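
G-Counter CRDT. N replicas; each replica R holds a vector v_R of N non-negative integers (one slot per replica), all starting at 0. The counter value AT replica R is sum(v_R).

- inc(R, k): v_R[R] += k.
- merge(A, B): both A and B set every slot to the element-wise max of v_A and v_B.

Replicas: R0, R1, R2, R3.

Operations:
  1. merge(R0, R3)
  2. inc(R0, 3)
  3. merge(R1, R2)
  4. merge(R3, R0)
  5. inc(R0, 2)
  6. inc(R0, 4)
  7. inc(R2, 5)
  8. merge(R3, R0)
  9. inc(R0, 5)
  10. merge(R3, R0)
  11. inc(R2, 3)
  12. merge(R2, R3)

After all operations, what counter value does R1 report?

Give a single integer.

Op 1: merge R0<->R3 -> R0=(0,0,0,0) R3=(0,0,0,0)
Op 2: inc R0 by 3 -> R0=(3,0,0,0) value=3
Op 3: merge R1<->R2 -> R1=(0,0,0,0) R2=(0,0,0,0)
Op 4: merge R3<->R0 -> R3=(3,0,0,0) R0=(3,0,0,0)
Op 5: inc R0 by 2 -> R0=(5,0,0,0) value=5
Op 6: inc R0 by 4 -> R0=(9,0,0,0) value=9
Op 7: inc R2 by 5 -> R2=(0,0,5,0) value=5
Op 8: merge R3<->R0 -> R3=(9,0,0,0) R0=(9,0,0,0)
Op 9: inc R0 by 5 -> R0=(14,0,0,0) value=14
Op 10: merge R3<->R0 -> R3=(14,0,0,0) R0=(14,0,0,0)
Op 11: inc R2 by 3 -> R2=(0,0,8,0) value=8
Op 12: merge R2<->R3 -> R2=(14,0,8,0) R3=(14,0,8,0)

Answer: 0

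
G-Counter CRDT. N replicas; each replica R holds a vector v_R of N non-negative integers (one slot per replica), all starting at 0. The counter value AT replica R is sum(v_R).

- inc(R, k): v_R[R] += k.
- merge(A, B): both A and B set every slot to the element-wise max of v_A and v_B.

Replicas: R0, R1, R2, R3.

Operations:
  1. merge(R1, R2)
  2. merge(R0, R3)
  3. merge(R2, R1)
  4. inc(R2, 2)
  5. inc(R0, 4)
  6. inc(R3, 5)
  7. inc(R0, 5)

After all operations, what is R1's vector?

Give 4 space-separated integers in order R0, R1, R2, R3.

Answer: 0 0 0 0

Derivation:
Op 1: merge R1<->R2 -> R1=(0,0,0,0) R2=(0,0,0,0)
Op 2: merge R0<->R3 -> R0=(0,0,0,0) R3=(0,0,0,0)
Op 3: merge R2<->R1 -> R2=(0,0,0,0) R1=(0,0,0,0)
Op 4: inc R2 by 2 -> R2=(0,0,2,0) value=2
Op 5: inc R0 by 4 -> R0=(4,0,0,0) value=4
Op 6: inc R3 by 5 -> R3=(0,0,0,5) value=5
Op 7: inc R0 by 5 -> R0=(9,0,0,0) value=9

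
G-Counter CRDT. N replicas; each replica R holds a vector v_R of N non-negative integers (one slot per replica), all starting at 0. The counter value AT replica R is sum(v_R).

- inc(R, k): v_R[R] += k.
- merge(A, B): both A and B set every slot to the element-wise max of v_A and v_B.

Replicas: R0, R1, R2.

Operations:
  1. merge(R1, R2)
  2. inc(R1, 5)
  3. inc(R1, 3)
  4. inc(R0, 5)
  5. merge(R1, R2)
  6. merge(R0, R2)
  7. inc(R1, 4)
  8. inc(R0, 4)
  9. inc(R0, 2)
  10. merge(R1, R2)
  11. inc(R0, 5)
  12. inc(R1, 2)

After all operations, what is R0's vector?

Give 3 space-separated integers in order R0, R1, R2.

Answer: 16 8 0

Derivation:
Op 1: merge R1<->R2 -> R1=(0,0,0) R2=(0,0,0)
Op 2: inc R1 by 5 -> R1=(0,5,0) value=5
Op 3: inc R1 by 3 -> R1=(0,8,0) value=8
Op 4: inc R0 by 5 -> R0=(5,0,0) value=5
Op 5: merge R1<->R2 -> R1=(0,8,0) R2=(0,8,0)
Op 6: merge R0<->R2 -> R0=(5,8,0) R2=(5,8,0)
Op 7: inc R1 by 4 -> R1=(0,12,0) value=12
Op 8: inc R0 by 4 -> R0=(9,8,0) value=17
Op 9: inc R0 by 2 -> R0=(11,8,0) value=19
Op 10: merge R1<->R2 -> R1=(5,12,0) R2=(5,12,0)
Op 11: inc R0 by 5 -> R0=(16,8,0) value=24
Op 12: inc R1 by 2 -> R1=(5,14,0) value=19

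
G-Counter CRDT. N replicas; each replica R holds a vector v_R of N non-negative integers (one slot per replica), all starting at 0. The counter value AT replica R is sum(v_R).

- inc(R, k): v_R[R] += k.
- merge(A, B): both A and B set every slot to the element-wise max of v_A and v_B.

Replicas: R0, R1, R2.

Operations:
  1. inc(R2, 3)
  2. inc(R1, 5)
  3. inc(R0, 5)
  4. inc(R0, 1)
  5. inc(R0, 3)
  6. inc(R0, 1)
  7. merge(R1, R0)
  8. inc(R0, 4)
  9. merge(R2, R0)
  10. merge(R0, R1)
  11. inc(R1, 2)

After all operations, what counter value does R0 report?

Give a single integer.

Answer: 22

Derivation:
Op 1: inc R2 by 3 -> R2=(0,0,3) value=3
Op 2: inc R1 by 5 -> R1=(0,5,0) value=5
Op 3: inc R0 by 5 -> R0=(5,0,0) value=5
Op 4: inc R0 by 1 -> R0=(6,0,0) value=6
Op 5: inc R0 by 3 -> R0=(9,0,0) value=9
Op 6: inc R0 by 1 -> R0=(10,0,0) value=10
Op 7: merge R1<->R0 -> R1=(10,5,0) R0=(10,5,0)
Op 8: inc R0 by 4 -> R0=(14,5,0) value=19
Op 9: merge R2<->R0 -> R2=(14,5,3) R0=(14,5,3)
Op 10: merge R0<->R1 -> R0=(14,5,3) R1=(14,5,3)
Op 11: inc R1 by 2 -> R1=(14,7,3) value=24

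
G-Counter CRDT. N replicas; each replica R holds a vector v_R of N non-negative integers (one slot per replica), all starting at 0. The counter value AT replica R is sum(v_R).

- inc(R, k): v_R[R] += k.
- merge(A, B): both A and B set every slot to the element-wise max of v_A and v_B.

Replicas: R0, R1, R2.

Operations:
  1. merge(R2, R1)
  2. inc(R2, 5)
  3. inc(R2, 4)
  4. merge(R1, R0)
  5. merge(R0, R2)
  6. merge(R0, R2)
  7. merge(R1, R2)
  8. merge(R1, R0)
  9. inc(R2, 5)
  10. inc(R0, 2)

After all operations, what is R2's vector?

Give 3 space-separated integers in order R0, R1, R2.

Answer: 0 0 14

Derivation:
Op 1: merge R2<->R1 -> R2=(0,0,0) R1=(0,0,0)
Op 2: inc R2 by 5 -> R2=(0,0,5) value=5
Op 3: inc R2 by 4 -> R2=(0,0,9) value=9
Op 4: merge R1<->R0 -> R1=(0,0,0) R0=(0,0,0)
Op 5: merge R0<->R2 -> R0=(0,0,9) R2=(0,0,9)
Op 6: merge R0<->R2 -> R0=(0,0,9) R2=(0,0,9)
Op 7: merge R1<->R2 -> R1=(0,0,9) R2=(0,0,9)
Op 8: merge R1<->R0 -> R1=(0,0,9) R0=(0,0,9)
Op 9: inc R2 by 5 -> R2=(0,0,14) value=14
Op 10: inc R0 by 2 -> R0=(2,0,9) value=11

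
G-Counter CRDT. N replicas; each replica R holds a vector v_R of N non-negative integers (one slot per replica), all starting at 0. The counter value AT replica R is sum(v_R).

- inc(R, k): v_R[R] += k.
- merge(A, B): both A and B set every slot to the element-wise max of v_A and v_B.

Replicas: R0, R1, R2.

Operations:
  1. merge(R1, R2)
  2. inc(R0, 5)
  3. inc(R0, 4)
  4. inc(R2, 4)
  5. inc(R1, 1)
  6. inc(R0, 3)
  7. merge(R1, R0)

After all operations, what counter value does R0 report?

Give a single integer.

Op 1: merge R1<->R2 -> R1=(0,0,0) R2=(0,0,0)
Op 2: inc R0 by 5 -> R0=(5,0,0) value=5
Op 3: inc R0 by 4 -> R0=(9,0,0) value=9
Op 4: inc R2 by 4 -> R2=(0,0,4) value=4
Op 5: inc R1 by 1 -> R1=(0,1,0) value=1
Op 6: inc R0 by 3 -> R0=(12,0,0) value=12
Op 7: merge R1<->R0 -> R1=(12,1,0) R0=(12,1,0)

Answer: 13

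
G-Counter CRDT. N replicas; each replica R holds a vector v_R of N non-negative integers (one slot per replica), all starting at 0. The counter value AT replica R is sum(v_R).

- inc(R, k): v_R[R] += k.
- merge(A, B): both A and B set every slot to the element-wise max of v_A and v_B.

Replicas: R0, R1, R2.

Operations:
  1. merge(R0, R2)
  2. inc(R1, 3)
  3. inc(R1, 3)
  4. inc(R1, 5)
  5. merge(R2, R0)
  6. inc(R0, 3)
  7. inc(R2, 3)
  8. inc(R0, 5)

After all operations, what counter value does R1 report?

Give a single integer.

Answer: 11

Derivation:
Op 1: merge R0<->R2 -> R0=(0,0,0) R2=(0,0,0)
Op 2: inc R1 by 3 -> R1=(0,3,0) value=3
Op 3: inc R1 by 3 -> R1=(0,6,0) value=6
Op 4: inc R1 by 5 -> R1=(0,11,0) value=11
Op 5: merge R2<->R0 -> R2=(0,0,0) R0=(0,0,0)
Op 6: inc R0 by 3 -> R0=(3,0,0) value=3
Op 7: inc R2 by 3 -> R2=(0,0,3) value=3
Op 8: inc R0 by 5 -> R0=(8,0,0) value=8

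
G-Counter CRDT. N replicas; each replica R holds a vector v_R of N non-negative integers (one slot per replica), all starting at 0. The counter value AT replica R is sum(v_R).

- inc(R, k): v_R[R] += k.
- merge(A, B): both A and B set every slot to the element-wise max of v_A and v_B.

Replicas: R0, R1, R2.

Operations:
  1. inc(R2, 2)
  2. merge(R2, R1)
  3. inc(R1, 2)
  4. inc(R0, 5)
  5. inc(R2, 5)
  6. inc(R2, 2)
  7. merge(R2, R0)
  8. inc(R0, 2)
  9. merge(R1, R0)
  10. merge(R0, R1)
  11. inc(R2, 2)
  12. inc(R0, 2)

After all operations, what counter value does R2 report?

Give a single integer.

Answer: 16

Derivation:
Op 1: inc R2 by 2 -> R2=(0,0,2) value=2
Op 2: merge R2<->R1 -> R2=(0,0,2) R1=(0,0,2)
Op 3: inc R1 by 2 -> R1=(0,2,2) value=4
Op 4: inc R0 by 5 -> R0=(5,0,0) value=5
Op 5: inc R2 by 5 -> R2=(0,0,7) value=7
Op 6: inc R2 by 2 -> R2=(0,0,9) value=9
Op 7: merge R2<->R0 -> R2=(5,0,9) R0=(5,0,9)
Op 8: inc R0 by 2 -> R0=(7,0,9) value=16
Op 9: merge R1<->R0 -> R1=(7,2,9) R0=(7,2,9)
Op 10: merge R0<->R1 -> R0=(7,2,9) R1=(7,2,9)
Op 11: inc R2 by 2 -> R2=(5,0,11) value=16
Op 12: inc R0 by 2 -> R0=(9,2,9) value=20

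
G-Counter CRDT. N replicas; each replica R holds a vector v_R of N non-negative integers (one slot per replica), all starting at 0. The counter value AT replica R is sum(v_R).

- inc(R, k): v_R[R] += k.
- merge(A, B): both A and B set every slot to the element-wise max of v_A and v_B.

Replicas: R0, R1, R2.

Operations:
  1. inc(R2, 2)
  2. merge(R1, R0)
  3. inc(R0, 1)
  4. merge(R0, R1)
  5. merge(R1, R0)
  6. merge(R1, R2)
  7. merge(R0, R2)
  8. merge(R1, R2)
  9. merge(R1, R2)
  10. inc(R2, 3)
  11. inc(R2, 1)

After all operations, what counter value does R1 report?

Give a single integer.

Op 1: inc R2 by 2 -> R2=(0,0,2) value=2
Op 2: merge R1<->R0 -> R1=(0,0,0) R0=(0,0,0)
Op 3: inc R0 by 1 -> R0=(1,0,0) value=1
Op 4: merge R0<->R1 -> R0=(1,0,0) R1=(1,0,0)
Op 5: merge R1<->R0 -> R1=(1,0,0) R0=(1,0,0)
Op 6: merge R1<->R2 -> R1=(1,0,2) R2=(1,0,2)
Op 7: merge R0<->R2 -> R0=(1,0,2) R2=(1,0,2)
Op 8: merge R1<->R2 -> R1=(1,0,2) R2=(1,0,2)
Op 9: merge R1<->R2 -> R1=(1,0,2) R2=(1,0,2)
Op 10: inc R2 by 3 -> R2=(1,0,5) value=6
Op 11: inc R2 by 1 -> R2=(1,0,6) value=7

Answer: 3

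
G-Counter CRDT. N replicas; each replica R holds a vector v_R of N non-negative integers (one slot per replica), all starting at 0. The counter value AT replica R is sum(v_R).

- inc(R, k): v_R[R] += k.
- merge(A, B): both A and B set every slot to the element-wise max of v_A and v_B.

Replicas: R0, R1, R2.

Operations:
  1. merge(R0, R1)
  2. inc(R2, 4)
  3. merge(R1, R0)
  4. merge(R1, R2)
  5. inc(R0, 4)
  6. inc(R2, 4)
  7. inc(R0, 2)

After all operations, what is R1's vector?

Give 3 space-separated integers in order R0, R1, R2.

Op 1: merge R0<->R1 -> R0=(0,0,0) R1=(0,0,0)
Op 2: inc R2 by 4 -> R2=(0,0,4) value=4
Op 3: merge R1<->R0 -> R1=(0,0,0) R0=(0,0,0)
Op 4: merge R1<->R2 -> R1=(0,0,4) R2=(0,0,4)
Op 5: inc R0 by 4 -> R0=(4,0,0) value=4
Op 6: inc R2 by 4 -> R2=(0,0,8) value=8
Op 7: inc R0 by 2 -> R0=(6,0,0) value=6

Answer: 0 0 4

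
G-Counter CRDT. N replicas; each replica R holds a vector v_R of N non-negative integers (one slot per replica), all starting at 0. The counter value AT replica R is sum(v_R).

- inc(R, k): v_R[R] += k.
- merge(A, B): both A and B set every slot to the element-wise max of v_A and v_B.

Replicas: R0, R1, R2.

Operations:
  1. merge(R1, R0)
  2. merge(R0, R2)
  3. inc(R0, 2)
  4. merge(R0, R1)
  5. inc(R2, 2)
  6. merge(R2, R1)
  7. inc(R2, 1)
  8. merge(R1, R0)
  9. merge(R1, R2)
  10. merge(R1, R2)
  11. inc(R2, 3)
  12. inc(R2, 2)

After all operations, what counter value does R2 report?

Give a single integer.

Answer: 10

Derivation:
Op 1: merge R1<->R0 -> R1=(0,0,0) R0=(0,0,0)
Op 2: merge R0<->R2 -> R0=(0,0,0) R2=(0,0,0)
Op 3: inc R0 by 2 -> R0=(2,0,0) value=2
Op 4: merge R0<->R1 -> R0=(2,0,0) R1=(2,0,0)
Op 5: inc R2 by 2 -> R2=(0,0,2) value=2
Op 6: merge R2<->R1 -> R2=(2,0,2) R1=(2,0,2)
Op 7: inc R2 by 1 -> R2=(2,0,3) value=5
Op 8: merge R1<->R0 -> R1=(2,0,2) R0=(2,0,2)
Op 9: merge R1<->R2 -> R1=(2,0,3) R2=(2,0,3)
Op 10: merge R1<->R2 -> R1=(2,0,3) R2=(2,0,3)
Op 11: inc R2 by 3 -> R2=(2,0,6) value=8
Op 12: inc R2 by 2 -> R2=(2,0,8) value=10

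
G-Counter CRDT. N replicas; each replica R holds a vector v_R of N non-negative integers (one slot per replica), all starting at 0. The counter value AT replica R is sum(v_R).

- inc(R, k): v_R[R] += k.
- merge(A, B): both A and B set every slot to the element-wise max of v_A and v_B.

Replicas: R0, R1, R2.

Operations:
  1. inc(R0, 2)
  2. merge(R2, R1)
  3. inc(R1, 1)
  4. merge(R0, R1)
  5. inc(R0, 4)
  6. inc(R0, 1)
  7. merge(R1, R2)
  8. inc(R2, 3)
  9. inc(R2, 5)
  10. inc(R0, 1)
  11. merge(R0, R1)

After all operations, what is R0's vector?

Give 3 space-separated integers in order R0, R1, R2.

Op 1: inc R0 by 2 -> R0=(2,0,0) value=2
Op 2: merge R2<->R1 -> R2=(0,0,0) R1=(0,0,0)
Op 3: inc R1 by 1 -> R1=(0,1,0) value=1
Op 4: merge R0<->R1 -> R0=(2,1,0) R1=(2,1,0)
Op 5: inc R0 by 4 -> R0=(6,1,0) value=7
Op 6: inc R0 by 1 -> R0=(7,1,0) value=8
Op 7: merge R1<->R2 -> R1=(2,1,0) R2=(2,1,0)
Op 8: inc R2 by 3 -> R2=(2,1,3) value=6
Op 9: inc R2 by 5 -> R2=(2,1,8) value=11
Op 10: inc R0 by 1 -> R0=(8,1,0) value=9
Op 11: merge R0<->R1 -> R0=(8,1,0) R1=(8,1,0)

Answer: 8 1 0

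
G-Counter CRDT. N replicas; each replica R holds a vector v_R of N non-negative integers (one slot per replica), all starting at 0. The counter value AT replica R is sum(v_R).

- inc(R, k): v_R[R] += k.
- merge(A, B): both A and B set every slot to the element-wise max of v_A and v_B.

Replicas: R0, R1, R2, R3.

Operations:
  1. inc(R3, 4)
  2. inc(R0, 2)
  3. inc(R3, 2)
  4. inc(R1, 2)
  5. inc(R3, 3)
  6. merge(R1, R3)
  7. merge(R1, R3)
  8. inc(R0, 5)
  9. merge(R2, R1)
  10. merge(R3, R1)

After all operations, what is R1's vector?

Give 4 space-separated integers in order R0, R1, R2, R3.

Op 1: inc R3 by 4 -> R3=(0,0,0,4) value=4
Op 2: inc R0 by 2 -> R0=(2,0,0,0) value=2
Op 3: inc R3 by 2 -> R3=(0,0,0,6) value=6
Op 4: inc R1 by 2 -> R1=(0,2,0,0) value=2
Op 5: inc R3 by 3 -> R3=(0,0,0,9) value=9
Op 6: merge R1<->R3 -> R1=(0,2,0,9) R3=(0,2,0,9)
Op 7: merge R1<->R3 -> R1=(0,2,0,9) R3=(0,2,0,9)
Op 8: inc R0 by 5 -> R0=(7,0,0,0) value=7
Op 9: merge R2<->R1 -> R2=(0,2,0,9) R1=(0,2,0,9)
Op 10: merge R3<->R1 -> R3=(0,2,0,9) R1=(0,2,0,9)

Answer: 0 2 0 9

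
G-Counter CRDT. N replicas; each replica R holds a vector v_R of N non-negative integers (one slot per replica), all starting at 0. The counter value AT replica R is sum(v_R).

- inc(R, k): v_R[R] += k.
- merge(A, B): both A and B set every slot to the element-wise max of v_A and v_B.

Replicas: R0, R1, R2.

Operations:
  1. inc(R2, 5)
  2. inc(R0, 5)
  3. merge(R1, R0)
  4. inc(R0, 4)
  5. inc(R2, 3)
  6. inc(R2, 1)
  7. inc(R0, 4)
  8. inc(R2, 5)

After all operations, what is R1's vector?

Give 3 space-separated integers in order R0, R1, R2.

Op 1: inc R2 by 5 -> R2=(0,0,5) value=5
Op 2: inc R0 by 5 -> R0=(5,0,0) value=5
Op 3: merge R1<->R0 -> R1=(5,0,0) R0=(5,0,0)
Op 4: inc R0 by 4 -> R0=(9,0,0) value=9
Op 5: inc R2 by 3 -> R2=(0,0,8) value=8
Op 6: inc R2 by 1 -> R2=(0,0,9) value=9
Op 7: inc R0 by 4 -> R0=(13,0,0) value=13
Op 8: inc R2 by 5 -> R2=(0,0,14) value=14

Answer: 5 0 0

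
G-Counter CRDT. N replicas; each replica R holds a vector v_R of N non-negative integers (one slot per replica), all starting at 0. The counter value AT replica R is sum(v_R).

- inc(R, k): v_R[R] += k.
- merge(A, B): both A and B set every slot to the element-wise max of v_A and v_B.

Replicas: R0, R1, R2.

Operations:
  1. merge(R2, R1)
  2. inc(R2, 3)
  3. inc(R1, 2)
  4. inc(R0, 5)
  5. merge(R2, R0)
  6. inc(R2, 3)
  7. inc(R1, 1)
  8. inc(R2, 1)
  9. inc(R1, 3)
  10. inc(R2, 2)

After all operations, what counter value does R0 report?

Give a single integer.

Answer: 8

Derivation:
Op 1: merge R2<->R1 -> R2=(0,0,0) R1=(0,0,0)
Op 2: inc R2 by 3 -> R2=(0,0,3) value=3
Op 3: inc R1 by 2 -> R1=(0,2,0) value=2
Op 4: inc R0 by 5 -> R0=(5,0,0) value=5
Op 5: merge R2<->R0 -> R2=(5,0,3) R0=(5,0,3)
Op 6: inc R2 by 3 -> R2=(5,0,6) value=11
Op 7: inc R1 by 1 -> R1=(0,3,0) value=3
Op 8: inc R2 by 1 -> R2=(5,0,7) value=12
Op 9: inc R1 by 3 -> R1=(0,6,0) value=6
Op 10: inc R2 by 2 -> R2=(5,0,9) value=14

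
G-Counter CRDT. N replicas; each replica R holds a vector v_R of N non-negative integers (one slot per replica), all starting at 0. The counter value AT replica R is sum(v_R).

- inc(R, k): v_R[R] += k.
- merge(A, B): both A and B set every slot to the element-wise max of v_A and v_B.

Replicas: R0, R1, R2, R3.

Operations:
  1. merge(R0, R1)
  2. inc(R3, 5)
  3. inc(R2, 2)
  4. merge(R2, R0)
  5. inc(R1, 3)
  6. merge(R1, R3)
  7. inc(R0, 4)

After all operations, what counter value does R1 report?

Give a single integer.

Answer: 8

Derivation:
Op 1: merge R0<->R1 -> R0=(0,0,0,0) R1=(0,0,0,0)
Op 2: inc R3 by 5 -> R3=(0,0,0,5) value=5
Op 3: inc R2 by 2 -> R2=(0,0,2,0) value=2
Op 4: merge R2<->R0 -> R2=(0,0,2,0) R0=(0,0,2,0)
Op 5: inc R1 by 3 -> R1=(0,3,0,0) value=3
Op 6: merge R1<->R3 -> R1=(0,3,0,5) R3=(0,3,0,5)
Op 7: inc R0 by 4 -> R0=(4,0,2,0) value=6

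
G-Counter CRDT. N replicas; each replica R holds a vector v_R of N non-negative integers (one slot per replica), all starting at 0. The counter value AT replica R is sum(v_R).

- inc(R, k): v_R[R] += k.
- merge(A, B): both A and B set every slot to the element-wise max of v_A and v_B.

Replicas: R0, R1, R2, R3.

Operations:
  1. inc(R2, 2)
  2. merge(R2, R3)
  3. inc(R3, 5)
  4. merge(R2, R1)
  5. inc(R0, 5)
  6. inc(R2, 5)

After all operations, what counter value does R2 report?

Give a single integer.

Op 1: inc R2 by 2 -> R2=(0,0,2,0) value=2
Op 2: merge R2<->R3 -> R2=(0,0,2,0) R3=(0,0,2,0)
Op 3: inc R3 by 5 -> R3=(0,0,2,5) value=7
Op 4: merge R2<->R1 -> R2=(0,0,2,0) R1=(0,0,2,0)
Op 5: inc R0 by 5 -> R0=(5,0,0,0) value=5
Op 6: inc R2 by 5 -> R2=(0,0,7,0) value=7

Answer: 7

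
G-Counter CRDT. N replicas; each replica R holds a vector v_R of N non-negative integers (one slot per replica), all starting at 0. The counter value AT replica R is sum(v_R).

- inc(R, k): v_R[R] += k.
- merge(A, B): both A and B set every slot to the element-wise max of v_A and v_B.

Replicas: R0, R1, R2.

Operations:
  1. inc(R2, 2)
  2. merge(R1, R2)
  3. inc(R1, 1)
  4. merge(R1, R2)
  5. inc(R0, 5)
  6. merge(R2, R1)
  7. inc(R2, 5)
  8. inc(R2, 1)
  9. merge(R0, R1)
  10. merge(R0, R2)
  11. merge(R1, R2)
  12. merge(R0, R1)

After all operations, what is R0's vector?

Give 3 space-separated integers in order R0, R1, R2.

Op 1: inc R2 by 2 -> R2=(0,0,2) value=2
Op 2: merge R1<->R2 -> R1=(0,0,2) R2=(0,0,2)
Op 3: inc R1 by 1 -> R1=(0,1,2) value=3
Op 4: merge R1<->R2 -> R1=(0,1,2) R2=(0,1,2)
Op 5: inc R0 by 5 -> R0=(5,0,0) value=5
Op 6: merge R2<->R1 -> R2=(0,1,2) R1=(0,1,2)
Op 7: inc R2 by 5 -> R2=(0,1,7) value=8
Op 8: inc R2 by 1 -> R2=(0,1,8) value=9
Op 9: merge R0<->R1 -> R0=(5,1,2) R1=(5,1,2)
Op 10: merge R0<->R2 -> R0=(5,1,8) R2=(5,1,8)
Op 11: merge R1<->R2 -> R1=(5,1,8) R2=(5,1,8)
Op 12: merge R0<->R1 -> R0=(5,1,8) R1=(5,1,8)

Answer: 5 1 8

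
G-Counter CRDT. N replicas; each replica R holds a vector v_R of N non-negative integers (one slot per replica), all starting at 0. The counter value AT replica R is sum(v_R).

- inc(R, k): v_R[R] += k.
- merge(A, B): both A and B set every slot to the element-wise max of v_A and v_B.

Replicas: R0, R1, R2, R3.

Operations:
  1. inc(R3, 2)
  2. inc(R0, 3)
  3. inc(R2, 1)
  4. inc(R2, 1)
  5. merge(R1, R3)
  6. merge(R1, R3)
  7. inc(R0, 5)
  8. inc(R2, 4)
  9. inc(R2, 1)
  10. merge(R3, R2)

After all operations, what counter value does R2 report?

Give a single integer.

Op 1: inc R3 by 2 -> R3=(0,0,0,2) value=2
Op 2: inc R0 by 3 -> R0=(3,0,0,0) value=3
Op 3: inc R2 by 1 -> R2=(0,0,1,0) value=1
Op 4: inc R2 by 1 -> R2=(0,0,2,0) value=2
Op 5: merge R1<->R3 -> R1=(0,0,0,2) R3=(0,0,0,2)
Op 6: merge R1<->R3 -> R1=(0,0,0,2) R3=(0,0,0,2)
Op 7: inc R0 by 5 -> R0=(8,0,0,0) value=8
Op 8: inc R2 by 4 -> R2=(0,0,6,0) value=6
Op 9: inc R2 by 1 -> R2=(0,0,7,0) value=7
Op 10: merge R3<->R2 -> R3=(0,0,7,2) R2=(0,0,7,2)

Answer: 9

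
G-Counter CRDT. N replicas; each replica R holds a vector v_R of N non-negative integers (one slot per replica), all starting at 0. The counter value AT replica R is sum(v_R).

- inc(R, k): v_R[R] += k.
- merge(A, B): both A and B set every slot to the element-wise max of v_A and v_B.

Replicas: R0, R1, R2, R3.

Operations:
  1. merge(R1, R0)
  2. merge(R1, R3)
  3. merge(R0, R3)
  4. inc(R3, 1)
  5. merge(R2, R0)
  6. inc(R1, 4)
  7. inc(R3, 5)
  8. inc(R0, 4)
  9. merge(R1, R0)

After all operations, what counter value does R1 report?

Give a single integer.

Op 1: merge R1<->R0 -> R1=(0,0,0,0) R0=(0,0,0,0)
Op 2: merge R1<->R3 -> R1=(0,0,0,0) R3=(0,0,0,0)
Op 3: merge R0<->R3 -> R0=(0,0,0,0) R3=(0,0,0,0)
Op 4: inc R3 by 1 -> R3=(0,0,0,1) value=1
Op 5: merge R2<->R0 -> R2=(0,0,0,0) R0=(0,0,0,0)
Op 6: inc R1 by 4 -> R1=(0,4,0,0) value=4
Op 7: inc R3 by 5 -> R3=(0,0,0,6) value=6
Op 8: inc R0 by 4 -> R0=(4,0,0,0) value=4
Op 9: merge R1<->R0 -> R1=(4,4,0,0) R0=(4,4,0,0)

Answer: 8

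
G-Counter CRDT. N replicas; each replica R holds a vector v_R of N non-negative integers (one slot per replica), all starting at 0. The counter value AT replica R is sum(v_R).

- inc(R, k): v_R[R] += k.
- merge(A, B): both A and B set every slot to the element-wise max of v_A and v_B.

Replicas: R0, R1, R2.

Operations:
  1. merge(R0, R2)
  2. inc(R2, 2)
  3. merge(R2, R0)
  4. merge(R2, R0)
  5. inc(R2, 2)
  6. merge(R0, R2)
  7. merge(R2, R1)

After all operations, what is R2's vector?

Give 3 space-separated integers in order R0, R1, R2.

Answer: 0 0 4

Derivation:
Op 1: merge R0<->R2 -> R0=(0,0,0) R2=(0,0,0)
Op 2: inc R2 by 2 -> R2=(0,0,2) value=2
Op 3: merge R2<->R0 -> R2=(0,0,2) R0=(0,0,2)
Op 4: merge R2<->R0 -> R2=(0,0,2) R0=(0,0,2)
Op 5: inc R2 by 2 -> R2=(0,0,4) value=4
Op 6: merge R0<->R2 -> R0=(0,0,4) R2=(0,0,4)
Op 7: merge R2<->R1 -> R2=(0,0,4) R1=(0,0,4)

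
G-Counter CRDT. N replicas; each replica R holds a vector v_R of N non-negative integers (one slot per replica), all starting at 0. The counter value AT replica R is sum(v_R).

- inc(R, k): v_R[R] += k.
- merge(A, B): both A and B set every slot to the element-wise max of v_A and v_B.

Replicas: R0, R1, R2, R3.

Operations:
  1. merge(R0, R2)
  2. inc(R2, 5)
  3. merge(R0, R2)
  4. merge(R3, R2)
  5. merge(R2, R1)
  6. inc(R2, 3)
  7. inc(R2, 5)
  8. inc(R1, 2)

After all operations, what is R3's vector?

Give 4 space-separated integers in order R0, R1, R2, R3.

Op 1: merge R0<->R2 -> R0=(0,0,0,0) R2=(0,0,0,0)
Op 2: inc R2 by 5 -> R2=(0,0,5,0) value=5
Op 3: merge R0<->R2 -> R0=(0,0,5,0) R2=(0,0,5,0)
Op 4: merge R3<->R2 -> R3=(0,0,5,0) R2=(0,0,5,0)
Op 5: merge R2<->R1 -> R2=(0,0,5,0) R1=(0,0,5,0)
Op 6: inc R2 by 3 -> R2=(0,0,8,0) value=8
Op 7: inc R2 by 5 -> R2=(0,0,13,0) value=13
Op 8: inc R1 by 2 -> R1=(0,2,5,0) value=7

Answer: 0 0 5 0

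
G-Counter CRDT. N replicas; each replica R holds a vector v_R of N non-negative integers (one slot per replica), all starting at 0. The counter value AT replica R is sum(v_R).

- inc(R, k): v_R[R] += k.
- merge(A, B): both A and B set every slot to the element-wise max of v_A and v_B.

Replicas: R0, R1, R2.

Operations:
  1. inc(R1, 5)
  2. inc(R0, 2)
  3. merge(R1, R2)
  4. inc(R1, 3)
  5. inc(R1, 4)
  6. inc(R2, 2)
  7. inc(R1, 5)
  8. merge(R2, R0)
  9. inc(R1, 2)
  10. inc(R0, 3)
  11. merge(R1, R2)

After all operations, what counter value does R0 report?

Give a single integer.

Answer: 12

Derivation:
Op 1: inc R1 by 5 -> R1=(0,5,0) value=5
Op 2: inc R0 by 2 -> R0=(2,0,0) value=2
Op 3: merge R1<->R2 -> R1=(0,5,0) R2=(0,5,0)
Op 4: inc R1 by 3 -> R1=(0,8,0) value=8
Op 5: inc R1 by 4 -> R1=(0,12,0) value=12
Op 6: inc R2 by 2 -> R2=(0,5,2) value=7
Op 7: inc R1 by 5 -> R1=(0,17,0) value=17
Op 8: merge R2<->R0 -> R2=(2,5,2) R0=(2,5,2)
Op 9: inc R1 by 2 -> R1=(0,19,0) value=19
Op 10: inc R0 by 3 -> R0=(5,5,2) value=12
Op 11: merge R1<->R2 -> R1=(2,19,2) R2=(2,19,2)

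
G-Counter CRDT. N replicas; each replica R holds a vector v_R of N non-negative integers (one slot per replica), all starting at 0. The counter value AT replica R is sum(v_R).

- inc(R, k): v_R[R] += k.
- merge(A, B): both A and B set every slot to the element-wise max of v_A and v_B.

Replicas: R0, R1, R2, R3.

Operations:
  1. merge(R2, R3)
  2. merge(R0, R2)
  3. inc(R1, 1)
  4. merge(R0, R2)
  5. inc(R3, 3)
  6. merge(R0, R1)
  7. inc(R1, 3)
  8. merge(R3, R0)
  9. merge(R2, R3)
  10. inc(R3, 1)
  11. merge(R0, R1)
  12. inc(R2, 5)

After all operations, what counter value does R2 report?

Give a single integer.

Op 1: merge R2<->R3 -> R2=(0,0,0,0) R3=(0,0,0,0)
Op 2: merge R0<->R2 -> R0=(0,0,0,0) R2=(0,0,0,0)
Op 3: inc R1 by 1 -> R1=(0,1,0,0) value=1
Op 4: merge R0<->R2 -> R0=(0,0,0,0) R2=(0,0,0,0)
Op 5: inc R3 by 3 -> R3=(0,0,0,3) value=3
Op 6: merge R0<->R1 -> R0=(0,1,0,0) R1=(0,1,0,0)
Op 7: inc R1 by 3 -> R1=(0,4,0,0) value=4
Op 8: merge R3<->R0 -> R3=(0,1,0,3) R0=(0,1,0,3)
Op 9: merge R2<->R3 -> R2=(0,1,0,3) R3=(0,1,0,3)
Op 10: inc R3 by 1 -> R3=(0,1,0,4) value=5
Op 11: merge R0<->R1 -> R0=(0,4,0,3) R1=(0,4,0,3)
Op 12: inc R2 by 5 -> R2=(0,1,5,3) value=9

Answer: 9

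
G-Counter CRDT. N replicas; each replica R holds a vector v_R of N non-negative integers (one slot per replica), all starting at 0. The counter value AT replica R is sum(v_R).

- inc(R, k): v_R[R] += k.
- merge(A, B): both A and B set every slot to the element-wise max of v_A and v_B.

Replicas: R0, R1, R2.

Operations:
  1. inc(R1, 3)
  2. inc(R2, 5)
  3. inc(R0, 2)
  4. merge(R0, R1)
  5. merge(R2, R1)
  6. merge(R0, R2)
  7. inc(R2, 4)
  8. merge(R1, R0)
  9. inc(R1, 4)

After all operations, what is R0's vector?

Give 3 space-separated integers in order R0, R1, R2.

Op 1: inc R1 by 3 -> R1=(0,3,0) value=3
Op 2: inc R2 by 5 -> R2=(0,0,5) value=5
Op 3: inc R0 by 2 -> R0=(2,0,0) value=2
Op 4: merge R0<->R1 -> R0=(2,3,0) R1=(2,3,0)
Op 5: merge R2<->R1 -> R2=(2,3,5) R1=(2,3,5)
Op 6: merge R0<->R2 -> R0=(2,3,5) R2=(2,3,5)
Op 7: inc R2 by 4 -> R2=(2,3,9) value=14
Op 8: merge R1<->R0 -> R1=(2,3,5) R0=(2,3,5)
Op 9: inc R1 by 4 -> R1=(2,7,5) value=14

Answer: 2 3 5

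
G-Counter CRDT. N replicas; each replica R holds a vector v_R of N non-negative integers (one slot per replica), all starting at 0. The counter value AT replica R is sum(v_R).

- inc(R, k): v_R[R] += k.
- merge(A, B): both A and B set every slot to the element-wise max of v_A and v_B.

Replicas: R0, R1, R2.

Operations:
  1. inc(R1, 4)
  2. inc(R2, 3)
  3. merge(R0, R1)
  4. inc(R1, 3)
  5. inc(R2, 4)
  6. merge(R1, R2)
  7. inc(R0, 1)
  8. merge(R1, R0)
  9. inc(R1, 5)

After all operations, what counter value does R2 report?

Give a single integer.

Op 1: inc R1 by 4 -> R1=(0,4,0) value=4
Op 2: inc R2 by 3 -> R2=(0,0,3) value=3
Op 3: merge R0<->R1 -> R0=(0,4,0) R1=(0,4,0)
Op 4: inc R1 by 3 -> R1=(0,7,0) value=7
Op 5: inc R2 by 4 -> R2=(0,0,7) value=7
Op 6: merge R1<->R2 -> R1=(0,7,7) R2=(0,7,7)
Op 7: inc R0 by 1 -> R0=(1,4,0) value=5
Op 8: merge R1<->R0 -> R1=(1,7,7) R0=(1,7,7)
Op 9: inc R1 by 5 -> R1=(1,12,7) value=20

Answer: 14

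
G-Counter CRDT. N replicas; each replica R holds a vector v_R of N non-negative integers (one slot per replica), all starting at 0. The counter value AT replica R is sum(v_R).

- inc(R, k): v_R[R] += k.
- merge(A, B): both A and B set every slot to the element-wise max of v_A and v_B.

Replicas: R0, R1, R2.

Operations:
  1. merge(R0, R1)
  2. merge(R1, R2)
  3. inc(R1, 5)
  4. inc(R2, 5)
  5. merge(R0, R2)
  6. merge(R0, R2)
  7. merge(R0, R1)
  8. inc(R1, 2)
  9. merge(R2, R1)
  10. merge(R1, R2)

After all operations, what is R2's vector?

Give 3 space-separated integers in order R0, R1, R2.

Op 1: merge R0<->R1 -> R0=(0,0,0) R1=(0,0,0)
Op 2: merge R1<->R2 -> R1=(0,0,0) R2=(0,0,0)
Op 3: inc R1 by 5 -> R1=(0,5,0) value=5
Op 4: inc R2 by 5 -> R2=(0,0,5) value=5
Op 5: merge R0<->R2 -> R0=(0,0,5) R2=(0,0,5)
Op 6: merge R0<->R2 -> R0=(0,0,5) R2=(0,0,5)
Op 7: merge R0<->R1 -> R0=(0,5,5) R1=(0,5,5)
Op 8: inc R1 by 2 -> R1=(0,7,5) value=12
Op 9: merge R2<->R1 -> R2=(0,7,5) R1=(0,7,5)
Op 10: merge R1<->R2 -> R1=(0,7,5) R2=(0,7,5)

Answer: 0 7 5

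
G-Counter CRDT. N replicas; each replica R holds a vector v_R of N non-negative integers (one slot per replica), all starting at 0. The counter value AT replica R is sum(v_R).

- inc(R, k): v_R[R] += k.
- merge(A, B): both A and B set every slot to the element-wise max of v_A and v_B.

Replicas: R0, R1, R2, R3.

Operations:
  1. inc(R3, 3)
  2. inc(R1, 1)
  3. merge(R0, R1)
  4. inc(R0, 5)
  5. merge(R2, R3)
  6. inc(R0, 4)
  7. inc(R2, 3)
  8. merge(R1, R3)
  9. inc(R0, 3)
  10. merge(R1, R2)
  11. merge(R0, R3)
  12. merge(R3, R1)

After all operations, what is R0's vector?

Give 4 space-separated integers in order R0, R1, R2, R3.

Op 1: inc R3 by 3 -> R3=(0,0,0,3) value=3
Op 2: inc R1 by 1 -> R1=(0,1,0,0) value=1
Op 3: merge R0<->R1 -> R0=(0,1,0,0) R1=(0,1,0,0)
Op 4: inc R0 by 5 -> R0=(5,1,0,0) value=6
Op 5: merge R2<->R3 -> R2=(0,0,0,3) R3=(0,0,0,3)
Op 6: inc R0 by 4 -> R0=(9,1,0,0) value=10
Op 7: inc R2 by 3 -> R2=(0,0,3,3) value=6
Op 8: merge R1<->R3 -> R1=(0,1,0,3) R3=(0,1,0,3)
Op 9: inc R0 by 3 -> R0=(12,1,0,0) value=13
Op 10: merge R1<->R2 -> R1=(0,1,3,3) R2=(0,1,3,3)
Op 11: merge R0<->R3 -> R0=(12,1,0,3) R3=(12,1,0,3)
Op 12: merge R3<->R1 -> R3=(12,1,3,3) R1=(12,1,3,3)

Answer: 12 1 0 3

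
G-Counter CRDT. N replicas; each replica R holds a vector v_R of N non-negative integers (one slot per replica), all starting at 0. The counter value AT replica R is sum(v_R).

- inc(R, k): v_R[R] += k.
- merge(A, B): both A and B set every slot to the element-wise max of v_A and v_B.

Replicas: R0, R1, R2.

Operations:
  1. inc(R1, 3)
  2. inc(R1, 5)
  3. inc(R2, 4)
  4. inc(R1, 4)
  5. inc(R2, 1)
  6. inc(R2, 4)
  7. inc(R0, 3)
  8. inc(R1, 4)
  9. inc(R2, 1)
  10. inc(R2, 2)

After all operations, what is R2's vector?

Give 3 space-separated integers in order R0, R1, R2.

Answer: 0 0 12

Derivation:
Op 1: inc R1 by 3 -> R1=(0,3,0) value=3
Op 2: inc R1 by 5 -> R1=(0,8,0) value=8
Op 3: inc R2 by 4 -> R2=(0,0,4) value=4
Op 4: inc R1 by 4 -> R1=(0,12,0) value=12
Op 5: inc R2 by 1 -> R2=(0,0,5) value=5
Op 6: inc R2 by 4 -> R2=(0,0,9) value=9
Op 7: inc R0 by 3 -> R0=(3,0,0) value=3
Op 8: inc R1 by 4 -> R1=(0,16,0) value=16
Op 9: inc R2 by 1 -> R2=(0,0,10) value=10
Op 10: inc R2 by 2 -> R2=(0,0,12) value=12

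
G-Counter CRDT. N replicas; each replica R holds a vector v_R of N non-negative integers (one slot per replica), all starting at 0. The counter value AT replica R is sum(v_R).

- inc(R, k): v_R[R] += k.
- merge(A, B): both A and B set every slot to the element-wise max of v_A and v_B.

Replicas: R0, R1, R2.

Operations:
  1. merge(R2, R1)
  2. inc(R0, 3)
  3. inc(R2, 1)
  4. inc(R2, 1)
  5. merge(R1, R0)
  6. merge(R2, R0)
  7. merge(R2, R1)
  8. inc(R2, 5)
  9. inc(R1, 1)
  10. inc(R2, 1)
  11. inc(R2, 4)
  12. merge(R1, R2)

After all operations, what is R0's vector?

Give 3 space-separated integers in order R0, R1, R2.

Answer: 3 0 2

Derivation:
Op 1: merge R2<->R1 -> R2=(0,0,0) R1=(0,0,0)
Op 2: inc R0 by 3 -> R0=(3,0,0) value=3
Op 3: inc R2 by 1 -> R2=(0,0,1) value=1
Op 4: inc R2 by 1 -> R2=(0,0,2) value=2
Op 5: merge R1<->R0 -> R1=(3,0,0) R0=(3,0,0)
Op 6: merge R2<->R0 -> R2=(3,0,2) R0=(3,0,2)
Op 7: merge R2<->R1 -> R2=(3,0,2) R1=(3,0,2)
Op 8: inc R2 by 5 -> R2=(3,0,7) value=10
Op 9: inc R1 by 1 -> R1=(3,1,2) value=6
Op 10: inc R2 by 1 -> R2=(3,0,8) value=11
Op 11: inc R2 by 4 -> R2=(3,0,12) value=15
Op 12: merge R1<->R2 -> R1=(3,1,12) R2=(3,1,12)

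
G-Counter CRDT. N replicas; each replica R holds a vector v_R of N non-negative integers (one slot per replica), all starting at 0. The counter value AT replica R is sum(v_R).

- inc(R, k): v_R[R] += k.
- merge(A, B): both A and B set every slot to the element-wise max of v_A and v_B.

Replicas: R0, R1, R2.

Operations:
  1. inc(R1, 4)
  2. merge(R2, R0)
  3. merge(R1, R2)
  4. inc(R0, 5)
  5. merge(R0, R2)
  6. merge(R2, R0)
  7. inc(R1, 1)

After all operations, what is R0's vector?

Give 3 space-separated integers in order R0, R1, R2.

Answer: 5 4 0

Derivation:
Op 1: inc R1 by 4 -> R1=(0,4,0) value=4
Op 2: merge R2<->R0 -> R2=(0,0,0) R0=(0,0,0)
Op 3: merge R1<->R2 -> R1=(0,4,0) R2=(0,4,0)
Op 4: inc R0 by 5 -> R0=(5,0,0) value=5
Op 5: merge R0<->R2 -> R0=(5,4,0) R2=(5,4,0)
Op 6: merge R2<->R0 -> R2=(5,4,0) R0=(5,4,0)
Op 7: inc R1 by 1 -> R1=(0,5,0) value=5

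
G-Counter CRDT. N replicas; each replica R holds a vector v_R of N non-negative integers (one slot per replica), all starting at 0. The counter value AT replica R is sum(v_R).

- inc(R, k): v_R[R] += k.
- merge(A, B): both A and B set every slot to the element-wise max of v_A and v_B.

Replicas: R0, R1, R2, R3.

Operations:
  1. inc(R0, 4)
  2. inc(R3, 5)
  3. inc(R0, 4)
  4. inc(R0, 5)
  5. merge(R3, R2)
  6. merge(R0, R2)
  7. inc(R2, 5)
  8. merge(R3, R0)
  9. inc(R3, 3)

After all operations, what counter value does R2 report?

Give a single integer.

Answer: 23

Derivation:
Op 1: inc R0 by 4 -> R0=(4,0,0,0) value=4
Op 2: inc R3 by 5 -> R3=(0,0,0,5) value=5
Op 3: inc R0 by 4 -> R0=(8,0,0,0) value=8
Op 4: inc R0 by 5 -> R0=(13,0,0,0) value=13
Op 5: merge R3<->R2 -> R3=(0,0,0,5) R2=(0,0,0,5)
Op 6: merge R0<->R2 -> R0=(13,0,0,5) R2=(13,0,0,5)
Op 7: inc R2 by 5 -> R2=(13,0,5,5) value=23
Op 8: merge R3<->R0 -> R3=(13,0,0,5) R0=(13,0,0,5)
Op 9: inc R3 by 3 -> R3=(13,0,0,8) value=21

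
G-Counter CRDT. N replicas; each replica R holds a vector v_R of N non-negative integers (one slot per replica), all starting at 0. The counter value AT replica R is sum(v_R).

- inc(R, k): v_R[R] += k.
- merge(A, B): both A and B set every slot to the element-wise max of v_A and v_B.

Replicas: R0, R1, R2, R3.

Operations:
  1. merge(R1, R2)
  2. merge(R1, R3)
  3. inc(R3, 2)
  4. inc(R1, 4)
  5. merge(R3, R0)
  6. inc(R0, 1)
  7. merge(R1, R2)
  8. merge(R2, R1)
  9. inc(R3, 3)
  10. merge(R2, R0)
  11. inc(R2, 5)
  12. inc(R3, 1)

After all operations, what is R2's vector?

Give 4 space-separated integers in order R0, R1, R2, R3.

Op 1: merge R1<->R2 -> R1=(0,0,0,0) R2=(0,0,0,0)
Op 2: merge R1<->R3 -> R1=(0,0,0,0) R3=(0,0,0,0)
Op 3: inc R3 by 2 -> R3=(0,0,0,2) value=2
Op 4: inc R1 by 4 -> R1=(0,4,0,0) value=4
Op 5: merge R3<->R0 -> R3=(0,0,0,2) R0=(0,0,0,2)
Op 6: inc R0 by 1 -> R0=(1,0,0,2) value=3
Op 7: merge R1<->R2 -> R1=(0,4,0,0) R2=(0,4,0,0)
Op 8: merge R2<->R1 -> R2=(0,4,0,0) R1=(0,4,0,0)
Op 9: inc R3 by 3 -> R3=(0,0,0,5) value=5
Op 10: merge R2<->R0 -> R2=(1,4,0,2) R0=(1,4,0,2)
Op 11: inc R2 by 5 -> R2=(1,4,5,2) value=12
Op 12: inc R3 by 1 -> R3=(0,0,0,6) value=6

Answer: 1 4 5 2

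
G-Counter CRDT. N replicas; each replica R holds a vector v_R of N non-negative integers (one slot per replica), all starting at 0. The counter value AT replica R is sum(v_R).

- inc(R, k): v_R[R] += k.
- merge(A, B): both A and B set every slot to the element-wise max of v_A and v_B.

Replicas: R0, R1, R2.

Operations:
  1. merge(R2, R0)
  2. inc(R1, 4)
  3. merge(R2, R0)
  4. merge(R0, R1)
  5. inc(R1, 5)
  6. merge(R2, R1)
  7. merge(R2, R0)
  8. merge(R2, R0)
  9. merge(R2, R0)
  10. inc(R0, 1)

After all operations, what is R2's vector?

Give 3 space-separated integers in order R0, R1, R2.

Answer: 0 9 0

Derivation:
Op 1: merge R2<->R0 -> R2=(0,0,0) R0=(0,0,0)
Op 2: inc R1 by 4 -> R1=(0,4,0) value=4
Op 3: merge R2<->R0 -> R2=(0,0,0) R0=(0,0,0)
Op 4: merge R0<->R1 -> R0=(0,4,0) R1=(0,4,0)
Op 5: inc R1 by 5 -> R1=(0,9,0) value=9
Op 6: merge R2<->R1 -> R2=(0,9,0) R1=(0,9,0)
Op 7: merge R2<->R0 -> R2=(0,9,0) R0=(0,9,0)
Op 8: merge R2<->R0 -> R2=(0,9,0) R0=(0,9,0)
Op 9: merge R2<->R0 -> R2=(0,9,0) R0=(0,9,0)
Op 10: inc R0 by 1 -> R0=(1,9,0) value=10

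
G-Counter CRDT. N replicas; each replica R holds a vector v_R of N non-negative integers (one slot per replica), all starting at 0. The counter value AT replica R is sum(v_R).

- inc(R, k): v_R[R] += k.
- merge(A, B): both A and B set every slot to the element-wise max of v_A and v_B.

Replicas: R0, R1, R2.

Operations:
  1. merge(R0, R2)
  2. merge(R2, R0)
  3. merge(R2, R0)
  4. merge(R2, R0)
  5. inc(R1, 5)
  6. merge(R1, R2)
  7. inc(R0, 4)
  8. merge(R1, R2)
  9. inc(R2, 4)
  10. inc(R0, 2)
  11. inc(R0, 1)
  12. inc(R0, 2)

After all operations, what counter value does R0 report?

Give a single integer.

Answer: 9

Derivation:
Op 1: merge R0<->R2 -> R0=(0,0,0) R2=(0,0,0)
Op 2: merge R2<->R0 -> R2=(0,0,0) R0=(0,0,0)
Op 3: merge R2<->R0 -> R2=(0,0,0) R0=(0,0,0)
Op 4: merge R2<->R0 -> R2=(0,0,0) R0=(0,0,0)
Op 5: inc R1 by 5 -> R1=(0,5,0) value=5
Op 6: merge R1<->R2 -> R1=(0,5,0) R2=(0,5,0)
Op 7: inc R0 by 4 -> R0=(4,0,0) value=4
Op 8: merge R1<->R2 -> R1=(0,5,0) R2=(0,5,0)
Op 9: inc R2 by 4 -> R2=(0,5,4) value=9
Op 10: inc R0 by 2 -> R0=(6,0,0) value=6
Op 11: inc R0 by 1 -> R0=(7,0,0) value=7
Op 12: inc R0 by 2 -> R0=(9,0,0) value=9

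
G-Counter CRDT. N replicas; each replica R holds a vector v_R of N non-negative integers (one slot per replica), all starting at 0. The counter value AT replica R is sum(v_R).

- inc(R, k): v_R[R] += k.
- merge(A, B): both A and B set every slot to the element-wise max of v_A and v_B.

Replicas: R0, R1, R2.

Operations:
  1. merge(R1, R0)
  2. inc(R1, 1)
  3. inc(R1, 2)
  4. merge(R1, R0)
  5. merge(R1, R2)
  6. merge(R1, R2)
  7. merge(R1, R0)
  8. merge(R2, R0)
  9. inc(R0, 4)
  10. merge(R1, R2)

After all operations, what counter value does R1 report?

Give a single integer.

Op 1: merge R1<->R0 -> R1=(0,0,0) R0=(0,0,0)
Op 2: inc R1 by 1 -> R1=(0,1,0) value=1
Op 3: inc R1 by 2 -> R1=(0,3,0) value=3
Op 4: merge R1<->R0 -> R1=(0,3,0) R0=(0,3,0)
Op 5: merge R1<->R2 -> R1=(0,3,0) R2=(0,3,0)
Op 6: merge R1<->R2 -> R1=(0,3,0) R2=(0,3,0)
Op 7: merge R1<->R0 -> R1=(0,3,0) R0=(0,3,0)
Op 8: merge R2<->R0 -> R2=(0,3,0) R0=(0,3,0)
Op 9: inc R0 by 4 -> R0=(4,3,0) value=7
Op 10: merge R1<->R2 -> R1=(0,3,0) R2=(0,3,0)

Answer: 3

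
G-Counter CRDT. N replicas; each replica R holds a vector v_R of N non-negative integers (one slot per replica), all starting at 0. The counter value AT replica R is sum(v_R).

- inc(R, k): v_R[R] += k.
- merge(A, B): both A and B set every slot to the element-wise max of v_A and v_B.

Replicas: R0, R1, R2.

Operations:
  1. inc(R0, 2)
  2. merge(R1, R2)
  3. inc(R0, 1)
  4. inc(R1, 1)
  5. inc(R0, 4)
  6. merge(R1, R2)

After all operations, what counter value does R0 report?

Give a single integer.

Answer: 7

Derivation:
Op 1: inc R0 by 2 -> R0=(2,0,0) value=2
Op 2: merge R1<->R2 -> R1=(0,0,0) R2=(0,0,0)
Op 3: inc R0 by 1 -> R0=(3,0,0) value=3
Op 4: inc R1 by 1 -> R1=(0,1,0) value=1
Op 5: inc R0 by 4 -> R0=(7,0,0) value=7
Op 6: merge R1<->R2 -> R1=(0,1,0) R2=(0,1,0)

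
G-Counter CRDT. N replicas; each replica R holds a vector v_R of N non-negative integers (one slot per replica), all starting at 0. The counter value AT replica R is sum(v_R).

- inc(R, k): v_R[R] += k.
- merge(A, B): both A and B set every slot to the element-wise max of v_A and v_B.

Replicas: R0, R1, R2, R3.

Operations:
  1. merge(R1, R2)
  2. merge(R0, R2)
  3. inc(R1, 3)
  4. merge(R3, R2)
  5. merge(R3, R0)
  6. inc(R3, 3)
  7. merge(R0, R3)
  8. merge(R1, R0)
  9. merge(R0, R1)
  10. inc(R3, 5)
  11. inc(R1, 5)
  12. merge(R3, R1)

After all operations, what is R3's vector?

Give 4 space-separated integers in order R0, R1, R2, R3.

Answer: 0 8 0 8

Derivation:
Op 1: merge R1<->R2 -> R1=(0,0,0,0) R2=(0,0,0,0)
Op 2: merge R0<->R2 -> R0=(0,0,0,0) R2=(0,0,0,0)
Op 3: inc R1 by 3 -> R1=(0,3,0,0) value=3
Op 4: merge R3<->R2 -> R3=(0,0,0,0) R2=(0,0,0,0)
Op 5: merge R3<->R0 -> R3=(0,0,0,0) R0=(0,0,0,0)
Op 6: inc R3 by 3 -> R3=(0,0,0,3) value=3
Op 7: merge R0<->R3 -> R0=(0,0,0,3) R3=(0,0,0,3)
Op 8: merge R1<->R0 -> R1=(0,3,0,3) R0=(0,3,0,3)
Op 9: merge R0<->R1 -> R0=(0,3,0,3) R1=(0,3,0,3)
Op 10: inc R3 by 5 -> R3=(0,0,0,8) value=8
Op 11: inc R1 by 5 -> R1=(0,8,0,3) value=11
Op 12: merge R3<->R1 -> R3=(0,8,0,8) R1=(0,8,0,8)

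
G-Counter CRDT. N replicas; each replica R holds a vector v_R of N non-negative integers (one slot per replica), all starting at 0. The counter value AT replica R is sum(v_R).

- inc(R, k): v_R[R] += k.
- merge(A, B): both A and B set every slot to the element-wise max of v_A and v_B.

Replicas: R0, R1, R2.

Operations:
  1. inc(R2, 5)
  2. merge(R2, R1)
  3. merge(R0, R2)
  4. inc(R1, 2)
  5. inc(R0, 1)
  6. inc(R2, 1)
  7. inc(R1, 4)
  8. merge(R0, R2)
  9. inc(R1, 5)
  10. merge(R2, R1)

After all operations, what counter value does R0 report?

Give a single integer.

Op 1: inc R2 by 5 -> R2=(0,0,5) value=5
Op 2: merge R2<->R1 -> R2=(0,0,5) R1=(0,0,5)
Op 3: merge R0<->R2 -> R0=(0,0,5) R2=(0,0,5)
Op 4: inc R1 by 2 -> R1=(0,2,5) value=7
Op 5: inc R0 by 1 -> R0=(1,0,5) value=6
Op 6: inc R2 by 1 -> R2=(0,0,6) value=6
Op 7: inc R1 by 4 -> R1=(0,6,5) value=11
Op 8: merge R0<->R2 -> R0=(1,0,6) R2=(1,0,6)
Op 9: inc R1 by 5 -> R1=(0,11,5) value=16
Op 10: merge R2<->R1 -> R2=(1,11,6) R1=(1,11,6)

Answer: 7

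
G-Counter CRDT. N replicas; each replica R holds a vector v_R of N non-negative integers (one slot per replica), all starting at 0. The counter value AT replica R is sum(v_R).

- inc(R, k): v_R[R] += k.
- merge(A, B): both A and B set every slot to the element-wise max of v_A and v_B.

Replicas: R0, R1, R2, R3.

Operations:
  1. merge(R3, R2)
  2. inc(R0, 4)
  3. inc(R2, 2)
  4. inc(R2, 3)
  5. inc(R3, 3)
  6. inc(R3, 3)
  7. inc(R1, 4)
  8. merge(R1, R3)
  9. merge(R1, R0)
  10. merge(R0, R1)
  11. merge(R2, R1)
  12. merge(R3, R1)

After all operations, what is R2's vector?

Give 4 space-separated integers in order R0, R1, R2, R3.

Answer: 4 4 5 6

Derivation:
Op 1: merge R3<->R2 -> R3=(0,0,0,0) R2=(0,0,0,0)
Op 2: inc R0 by 4 -> R0=(4,0,0,0) value=4
Op 3: inc R2 by 2 -> R2=(0,0,2,0) value=2
Op 4: inc R2 by 3 -> R2=(0,0,5,0) value=5
Op 5: inc R3 by 3 -> R3=(0,0,0,3) value=3
Op 6: inc R3 by 3 -> R3=(0,0,0,6) value=6
Op 7: inc R1 by 4 -> R1=(0,4,0,0) value=4
Op 8: merge R1<->R3 -> R1=(0,4,0,6) R3=(0,4,0,6)
Op 9: merge R1<->R0 -> R1=(4,4,0,6) R0=(4,4,0,6)
Op 10: merge R0<->R1 -> R0=(4,4,0,6) R1=(4,4,0,6)
Op 11: merge R2<->R1 -> R2=(4,4,5,6) R1=(4,4,5,6)
Op 12: merge R3<->R1 -> R3=(4,4,5,6) R1=(4,4,5,6)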